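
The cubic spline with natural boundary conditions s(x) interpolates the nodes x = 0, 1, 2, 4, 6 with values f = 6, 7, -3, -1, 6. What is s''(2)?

With M_i denoting the second derivative at x_i, h_i = 1, 1, 2, 2, and Δ_i = (y_(i+1) − y_i)/h_i = 1, -10, 1, 7/2:
  1·M_0 + 4·M_1 + 1·M_2 = 6(Δ_1 - Δ_0) = -66
  1·M_1 + 6·M_2 + 2·M_3 = 6(Δ_2 - Δ_1) = 66
  2·M_2 + 8·M_3 + 2·M_4 = 6(Δ_3 - Δ_2) = 15
Natural end conditions: M_0 = M_4 = 0.
Solving the tridiagonal system: M_0 = 0, M_1 = -81/4, M_2 = 15, M_3 = -15/8, M_4 = 0.

15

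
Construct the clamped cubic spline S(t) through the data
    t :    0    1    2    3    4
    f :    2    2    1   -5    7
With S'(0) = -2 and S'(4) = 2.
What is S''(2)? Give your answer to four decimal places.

Let σ_i = S''(x_i). Step sizes h_i = 1, 1, 1, 1; slopes of the chords Δ_i = (y_(i+1) - y_i)/h_i = 0, -1, -6, 12.
  1·σ_0 + 4·σ_1 + 1·σ_2 = 6(Δ_1 - Δ_0) = -6
  1·σ_1 + 4·σ_2 + 1·σ_3 = 6(Δ_2 - Δ_1) = -30
  1·σ_2 + 4·σ_3 + 1·σ_4 = 6(Δ_3 - Δ_2) = 108
Clamped end conditions give two more equations: 2h_0·σ_0 + h_0·σ_1 = 6(Δ_0 - S'(0)) = 12 and h_3·σ_3 + 2h_3·σ_4 = 6(S'(4) - Δ_3) = -60.
Hence σ_0 = 139/28, σ_1 = 29/14, σ_2 = -77/4, σ_3 = 629/14, σ_4 = -1469/28.

-19.2500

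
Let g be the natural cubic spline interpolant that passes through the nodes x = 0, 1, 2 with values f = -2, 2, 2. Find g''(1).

-6

Write M_i for g''(x_i). With h_i = 1, 1 and divided differences Δ_i = 4, 0, the continuity of g' gives the tridiagonal system
  1·M_0 + 4·M_1 + 1·M_2 = 6(Δ_1 - Δ_0) = -24
Natural end conditions: M_0 = M_2 = 0.
Solving the tridiagonal system: M_0 = 0, M_1 = -6, M_2 = 0.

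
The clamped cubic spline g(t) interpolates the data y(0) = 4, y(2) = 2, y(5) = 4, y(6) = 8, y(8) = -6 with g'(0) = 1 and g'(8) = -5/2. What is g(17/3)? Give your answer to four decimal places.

Let m_i = g''(x_i). Step sizes h_i = 2, 3, 1, 2; slopes of the chords Δ_i = (y_(i+1) - y_i)/h_i = -1, 2/3, 4, -7.
  2·m_0 + 10·m_1 + 3·m_2 = 6(Δ_1 - Δ_0) = 10
  3·m_1 + 8·m_2 + 1·m_3 = 6(Δ_2 - Δ_1) = 20
  1·m_2 + 6·m_3 + 2·m_4 = 6(Δ_3 - Δ_2) = -66
Clamped end conditions give two more equations: 2h_0·m_0 + h_0·m_1 = 6(Δ_0 - g'(0)) = -12 and h_3·m_3 + 2h_3·m_4 = 6(g'(8) - Δ_3) = 27.
Solving the tridiagonal system: m_0 = -427/136, m_1 = 19/68, m_2 = 917/204, m_3 = -3427/204, m_4 = 6181/408.
On [5, 6], g(t) = 4 + 721/136·(t - 5) + 917/408·(t - 5)² - 181/51·(t - 5)³.
With (t - 5) = 2/3: g(17/3) = 41209/5508.

7.4817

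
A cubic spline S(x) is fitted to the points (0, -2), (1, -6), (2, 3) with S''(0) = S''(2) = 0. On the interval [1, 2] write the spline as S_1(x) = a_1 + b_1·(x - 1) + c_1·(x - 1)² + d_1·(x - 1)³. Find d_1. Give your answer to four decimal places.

With σ_i denoting the second derivative at x_i, h_i = 1, 1, and Δ_i = (y_(i+1) − y_i)/h_i = -4, 9:
  1·σ_0 + 4·σ_1 + 1·σ_2 = 6(Δ_1 - Δ_0) = 78
Natural end conditions: σ_0 = σ_2 = 0.
Hence σ_0 = 0, σ_1 = 39/2, σ_2 = 0.
On [1, 2], with S_1(x) = a_1 + b_1·(x - 1) + c_1·(x - 1)² + d_1·(x - 1)³: c_1 = σ_1/2 = 39/4, d_1 = (σ_2 - σ_1)/(6h_1) = -13/4, b_1 = Δ_1 - h_1(2σ_1 + σ_2)/6 = 5/2.

-3.2500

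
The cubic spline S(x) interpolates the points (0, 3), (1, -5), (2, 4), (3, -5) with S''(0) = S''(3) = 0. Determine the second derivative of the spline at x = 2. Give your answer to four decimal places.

-35.6000

With m_i denoting the second derivative at x_i, h_i = 1, 1, 1, and Δ_i = (y_(i+1) − y_i)/h_i = -8, 9, -9:
  1·m_0 + 4·m_1 + 1·m_2 = 6(Δ_1 - Δ_0) = 102
  1·m_1 + 4·m_2 + 1·m_3 = 6(Δ_2 - Δ_1) = -108
Natural end conditions: m_0 = m_3 = 0.
Forward elimination and back-substitution give m_0 = 0, m_1 = 172/5, m_2 = -178/5, m_3 = 0.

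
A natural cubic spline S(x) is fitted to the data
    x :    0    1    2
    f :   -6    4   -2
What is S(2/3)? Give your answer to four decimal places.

Write M_i for S''(x_i). With h_i = 1, 1 and divided differences Δ_i = 10, -6, the continuity of S' gives the tridiagonal system
  1·M_0 + 4·M_1 + 1·M_2 = 6(Δ_1 - Δ_0) = -96
Natural end conditions: M_0 = M_2 = 0.
Forward elimination and back-substitution give M_0 = 0, M_1 = -24, M_2 = 0.
On [0, 1], S(x) = -6 + 14·x + 0·x² - 4·x³.
With x = 2/3: S(2/3) = 58/27.

2.1481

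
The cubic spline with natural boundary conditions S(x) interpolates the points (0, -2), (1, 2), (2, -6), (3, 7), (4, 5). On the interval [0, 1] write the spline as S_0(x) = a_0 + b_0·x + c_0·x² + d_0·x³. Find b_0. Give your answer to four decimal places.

With σ_i denoting the second derivative at x_i, h_i = 1, 1, 1, 1, and Δ_i = (y_(i+1) − y_i)/h_i = 4, -8, 13, -2:
  1·σ_0 + 4·σ_1 + 1·σ_2 = 6(Δ_1 - Δ_0) = -72
  1·σ_1 + 4·σ_2 + 1·σ_3 = 6(Δ_2 - Δ_1) = 126
  1·σ_2 + 4·σ_3 + 1·σ_4 = 6(Δ_3 - Δ_2) = -90
Natural end conditions: σ_0 = σ_4 = 0.
Forward elimination and back-substitution give σ_0 = 0, σ_1 = -837/28, σ_2 = 333/7, σ_3 = -963/28, σ_4 = 0.
On [0, 1], with S_0(x) = a_0 + b_0·x + c_0·x² + d_0·x³: c_0 = σ_0/2 = 0, d_0 = (σ_1 - σ_0)/(6h_0) = -279/56, b_0 = Δ_0 - h_0(2σ_0 + σ_1)/6 = 503/56.

8.9821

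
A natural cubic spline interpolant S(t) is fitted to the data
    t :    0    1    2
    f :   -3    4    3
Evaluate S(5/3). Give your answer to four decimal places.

3.9259

Put σ_i = S'' at the i-th knot. Here h = (1, 1) and Δ = (7, -1), so the interior equations h_(i-1)·σ_(i-1) + 2(h_(i-1)+h_i)·σ_i + h_i·σ_(i+1) = 6(Δ_i − Δ_(i-1)) read
  1·σ_0 + 4·σ_1 + 1·σ_2 = 6(Δ_1 - Δ_0) = -48
Natural end conditions: σ_0 = σ_2 = 0.
Solving: σ_0 = 0, σ_1 = -12, σ_2 = 0.
On [1, 2], S(t) = 4 + 3·(t - 1) - 6·(t - 1)² + 2·(t - 1)³.
With (t - 1) = 2/3: S(5/3) = 106/27.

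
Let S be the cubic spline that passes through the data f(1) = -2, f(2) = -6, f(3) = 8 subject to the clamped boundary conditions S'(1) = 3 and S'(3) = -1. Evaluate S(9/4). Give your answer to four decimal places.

-2.7813

Let σ_i = S''(x_i). Step sizes h_i = 1, 1; slopes of the chords Δ_i = (y_(i+1) - y_i)/h_i = -4, 14.
  1·σ_0 + 4·σ_1 + 1·σ_2 = 6(Δ_1 - Δ_0) = 108
Clamped end conditions give two more equations: 2h_0·σ_0 + h_0·σ_1 = 6(Δ_0 - S'(1)) = -42 and h_1·σ_1 + 2h_1·σ_2 = 6(S'(3) - Δ_1) = -90.
Solving the tridiagonal system: σ_0 = -50, σ_1 = 58, σ_2 = -74.
On [2, 3], S(t) = -6 + 7·(t - 2) + 29·(t - 2)² - 22·(t - 2)³.
With (t - 2) = 1/4: S(9/4) = -89/32.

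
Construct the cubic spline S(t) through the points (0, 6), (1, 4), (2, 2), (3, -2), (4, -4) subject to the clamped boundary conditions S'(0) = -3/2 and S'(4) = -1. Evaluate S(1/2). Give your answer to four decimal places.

5.0413

Let M_i = S''(x_i). Step sizes h_i = 1, 1, 1, 1; slopes of the chords Δ_i = (y_(i+1) - y_i)/h_i = -2, -2, -4, -2.
  1·M_0 + 4·M_1 + 1·M_2 = 6(Δ_1 - Δ_0) = 0
  1·M_1 + 4·M_2 + 1·M_3 = 6(Δ_2 - Δ_1) = -12
  1·M_2 + 4·M_3 + 1·M_4 = 6(Δ_3 - Δ_2) = 12
Clamped end conditions give two more equations: 2h_0·M_0 + h_0·M_1 = 6(Δ_0 - S'(0)) = -3 and h_3·M_3 + 2h_3·M_4 = 6(S'(4) - Δ_3) = 6.
Solving: M_0 = -131/56, M_1 = 47/28, M_2 = -35/8, M_3 = 107/28, M_4 = 61/56.
On [0, 1], S(t) = 6 - 3/2·t - 131/112·t² + 75/112·t³.
With t = 1/2: S(1/2) = 4517/896.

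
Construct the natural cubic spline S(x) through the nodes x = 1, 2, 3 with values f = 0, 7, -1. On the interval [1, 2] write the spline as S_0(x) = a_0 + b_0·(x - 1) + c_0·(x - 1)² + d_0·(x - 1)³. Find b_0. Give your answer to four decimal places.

With M_i denoting the second derivative at x_i, h_i = 1, 1, and Δ_i = (y_(i+1) − y_i)/h_i = 7, -8:
  1·M_0 + 4·M_1 + 1·M_2 = 6(Δ_1 - Δ_0) = -90
Natural end conditions: M_0 = M_2 = 0.
Hence M_0 = 0, M_1 = -45/2, M_2 = 0.
On [1, 2], with S_0(x) = a_0 + b_0·(x - 1) + c_0·(x - 1)² + d_0·(x - 1)³: c_0 = M_0/2 = 0, d_0 = (M_1 - M_0)/(6h_0) = -15/4, b_0 = Δ_0 - h_0(2M_0 + M_1)/6 = 43/4.

10.7500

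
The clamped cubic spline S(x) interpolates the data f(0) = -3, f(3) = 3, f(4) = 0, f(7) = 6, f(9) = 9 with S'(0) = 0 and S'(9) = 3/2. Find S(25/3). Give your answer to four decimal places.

8.1565

Let m_i = S''(x_i). Step sizes h_i = 3, 1, 3, 2; slopes of the chords Δ_i = (y_(i+1) - y_i)/h_i = 2, -3, 2, 3/2.
  3·m_0 + 8·m_1 + 1·m_2 = 6(Δ_1 - Δ_0) = -30
  1·m_1 + 8·m_2 + 3·m_3 = 6(Δ_2 - Δ_1) = 30
  3·m_2 + 10·m_3 + 2·m_4 = 6(Δ_3 - Δ_2) = -3
Clamped end conditions give two more equations: 2h_0·m_0 + h_0·m_1 = 6(Δ_0 - S'(0)) = 12 and h_3·m_3 + 2h_3·m_4 = 6(S'(9) - Δ_3) = 0.
Solving: m_0 = 461/89, m_1 = -566/89, m_2 = 475/89, m_3 = -188/89, m_4 = 94/89.
On [7, 9], S(x) = 6 + 455/178·(x - 7) - 94/89·(x - 7)² + 47/178·(x - 7)³.
With (x - 7) = 4/3: S(25/3) = 19600/2403.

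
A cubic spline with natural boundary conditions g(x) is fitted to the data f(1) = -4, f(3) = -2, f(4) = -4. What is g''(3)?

-3

With M_i denoting the second derivative at x_i, h_i = 2, 1, and Δ_i = (y_(i+1) − y_i)/h_i = 1, -2:
  2·M_0 + 6·M_1 + 1·M_2 = 6(Δ_1 - Δ_0) = -18
Natural end conditions: M_0 = M_2 = 0.
Hence M_0 = 0, M_1 = -3, M_2 = 0.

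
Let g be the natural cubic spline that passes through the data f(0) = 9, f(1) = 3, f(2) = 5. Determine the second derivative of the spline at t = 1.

Let M_i = g''(x_i). Step sizes h_i = 1, 1; slopes of the chords Δ_i = (y_(i+1) - y_i)/h_i = -6, 2.
  1·M_0 + 4·M_1 + 1·M_2 = 6(Δ_1 - Δ_0) = 48
Natural end conditions: M_0 = M_2 = 0.
Solving the tridiagonal system: M_0 = 0, M_1 = 12, M_2 = 0.

12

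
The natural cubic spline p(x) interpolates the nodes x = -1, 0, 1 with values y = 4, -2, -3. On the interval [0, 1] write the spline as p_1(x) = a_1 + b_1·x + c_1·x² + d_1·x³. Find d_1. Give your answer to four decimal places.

-1.2500

Write M_i for p''(x_i). With h_i = 1, 1 and divided differences Δ_i = -6, -1, the continuity of p' gives the tridiagonal system
  1·M_0 + 4·M_1 + 1·M_2 = 6(Δ_1 - Δ_0) = 30
Natural end conditions: M_0 = M_2 = 0.
Solving the tridiagonal system: M_0 = 0, M_1 = 15/2, M_2 = 0.
On [0, 1], with p_1(x) = a_1 + b_1·x + c_1·x² + d_1·x³: c_1 = M_1/2 = 15/4, d_1 = (M_2 - M_1)/(6h_1) = -5/4, b_1 = Δ_1 - h_1(2M_1 + M_2)/6 = -7/2.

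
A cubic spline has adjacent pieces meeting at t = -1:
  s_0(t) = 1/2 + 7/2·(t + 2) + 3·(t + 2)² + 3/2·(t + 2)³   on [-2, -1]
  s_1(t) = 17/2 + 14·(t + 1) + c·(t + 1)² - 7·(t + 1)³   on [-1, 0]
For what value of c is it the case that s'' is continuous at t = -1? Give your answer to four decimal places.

7.5000

s_0''(t) = 6 + 9·(t + 2), so s_0''(-1) = 15. On the right, s_1''(-1) = 2c, so c = 15/2.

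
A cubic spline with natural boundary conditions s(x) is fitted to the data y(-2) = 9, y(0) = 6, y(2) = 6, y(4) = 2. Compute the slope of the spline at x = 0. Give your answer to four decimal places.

Let m_i = s''(x_i). Step sizes h_i = 2, 2, 2; slopes of the chords Δ_i = (y_(i+1) - y_i)/h_i = -3/2, 0, -2.
  2·m_0 + 8·m_1 + 2·m_2 = 6(Δ_1 - Δ_0) = 9
  2·m_1 + 8·m_2 + 2·m_3 = 6(Δ_2 - Δ_1) = -12
Natural end conditions: m_0 = m_3 = 0.
Forward elimination and back-substitution give m_0 = 0, m_1 = 8/5, m_2 = -19/10, m_3 = 0.
On [0, 2], s'(x) = b_1 + 2c_1·x + 3d_1·x² with b_1 = Δ_1 - h_1(2m_1 + m_2)/6 = -13/30, c_1 = m_1/2 = 4/5, d_1 = (m_2 - m_1)/(6h_1) = -7/24. So s'(0) = -13/30.

-0.4333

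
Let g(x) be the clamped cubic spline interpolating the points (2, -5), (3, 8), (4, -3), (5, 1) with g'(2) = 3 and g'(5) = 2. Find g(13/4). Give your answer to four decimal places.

Put m_i = g'' at the i-th knot. Here h = (1, 1, 1) and Δ = (13, -11, 4), so the interior equations h_(i-1)·m_(i-1) + 2(h_(i-1)+h_i)·m_i + h_i·m_(i+1) = 6(Δ_i − Δ_(i-1)) read
  1·m_0 + 4·m_1 + 1·m_2 = 6(Δ_1 - Δ_0) = -144
  1·m_1 + 4·m_2 + 1·m_3 = 6(Δ_2 - Δ_1) = 90
Clamped end conditions give two more equations: 2h_0·m_0 + h_0·m_1 = 6(Δ_0 - g'(2)) = 60 and h_2·m_2 + 2h_2·m_3 = 6(g'(5) - Δ_2) = -12.
Hence m_0 = 184/3, m_1 = -188/3, m_2 = 136/3, m_3 = -86/3.
On [3, 4], g(x) = 8 + 7/3·(x - 3) - 94/3·(x - 3)² + 18·(x - 3)³.
With (x - 3) = 1/4: g(13/4) = 221/32.

6.9063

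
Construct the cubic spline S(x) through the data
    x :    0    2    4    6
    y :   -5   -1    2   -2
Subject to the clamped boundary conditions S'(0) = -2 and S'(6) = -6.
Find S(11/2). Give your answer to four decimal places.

0.3469

Write m_i for S''(x_i). With h_i = 2, 2, 2 and divided differences Δ_i = 2, 3/2, -2, the continuity of S' gives the tridiagonal system
  2·m_0 + 8·m_1 + 2·m_2 = 6(Δ_1 - Δ_0) = -3
  2·m_1 + 8·m_2 + 2·m_3 = 6(Δ_2 - Δ_1) = -21
Clamped end conditions give two more equations: 2h_0·m_0 + h_0·m_1 = 6(Δ_0 - S'(0)) = 24 and h_2·m_2 + 2h_2·m_3 = 6(S'(6) - Δ_2) = -24.
Solving the tridiagonal system: m_0 = 209/30, m_1 = -29/15, m_2 = -11/15, m_3 = -169/30.
On [4, 6], S(x) = 2 + 11/30·(x - 4) - 11/30·(x - 4)² - 49/120·(x - 4)³.
With (x - 4) = 3/2: S(11/2) = 111/320.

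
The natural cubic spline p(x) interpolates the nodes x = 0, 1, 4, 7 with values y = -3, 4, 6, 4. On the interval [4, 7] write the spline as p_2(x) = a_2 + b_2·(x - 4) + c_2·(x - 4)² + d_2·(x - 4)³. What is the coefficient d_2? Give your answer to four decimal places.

Write m_i for p''(x_i). With h_i = 1, 3, 3 and divided differences Δ_i = 7, 2/3, -2/3, the continuity of p' gives the tridiagonal system
  1·m_0 + 8·m_1 + 3·m_2 = 6(Δ_1 - Δ_0) = -38
  3·m_1 + 12·m_2 + 3·m_3 = 6(Δ_2 - Δ_1) = -8
Natural end conditions: m_0 = m_3 = 0.
Hence m_0 = 0, m_1 = -144/29, m_2 = 50/87, m_3 = 0.
On [4, 7], with p_2(x) = a_2 + b_2·(x - 4) + c_2·(x - 4)² + d_2·(x - 4)³: c_2 = m_2/2 = 25/87, d_2 = (m_3 - m_2)/(6h_2) = -25/783, b_2 = Δ_2 - h_2(2m_2 + m_3)/6 = -36/29.

-0.0319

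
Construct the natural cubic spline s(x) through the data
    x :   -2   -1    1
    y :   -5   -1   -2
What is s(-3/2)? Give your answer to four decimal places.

-2.7188

Let M_i = s''(x_i). Step sizes h_i = 1, 2; slopes of the chords Δ_i = (y_(i+1) - y_i)/h_i = 4, -1/2.
  1·M_0 + 6·M_1 + 2·M_2 = 6(Δ_1 - Δ_0) = -27
Natural end conditions: M_0 = M_2 = 0.
Solving the tridiagonal system: M_0 = 0, M_1 = -9/2, M_2 = 0.
On [-2, -1], s(x) = -5 + 19/4·(x + 2) + 0·(x + 2)² - 3/4·(x + 2)³.
With (x + 2) = 1/2: s(-3/2) = -87/32.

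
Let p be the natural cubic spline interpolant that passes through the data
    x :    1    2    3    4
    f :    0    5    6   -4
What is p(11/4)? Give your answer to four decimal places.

With M_i denoting the second derivative at x_i, h_i = 1, 1, 1, and Δ_i = (y_(i+1) − y_i)/h_i = 5, 1, -10:
  1·M_0 + 4·M_1 + 1·M_2 = 6(Δ_1 - Δ_0) = -24
  1·M_1 + 4·M_2 + 1·M_3 = 6(Δ_2 - Δ_1) = -66
Natural end conditions: M_0 = M_3 = 0.
Hence M_0 = 0, M_1 = -2, M_2 = -16, M_3 = 0.
On [2, 3], p(x) = 5 + 13/3·(x - 2) - 1·(x - 2)² - 7/3·(x - 2)³.
With (x - 2) = 3/4: p(11/4) = 429/64.

6.7031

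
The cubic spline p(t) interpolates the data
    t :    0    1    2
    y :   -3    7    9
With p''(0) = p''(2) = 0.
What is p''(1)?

-12

Write M_i for p''(x_i). With h_i = 1, 1 and divided differences Δ_i = 10, 2, the continuity of p' gives the tridiagonal system
  1·M_0 + 4·M_1 + 1·M_2 = 6(Δ_1 - Δ_0) = -48
Natural end conditions: M_0 = M_2 = 0.
Forward elimination and back-substitution give M_0 = 0, M_1 = -12, M_2 = 0.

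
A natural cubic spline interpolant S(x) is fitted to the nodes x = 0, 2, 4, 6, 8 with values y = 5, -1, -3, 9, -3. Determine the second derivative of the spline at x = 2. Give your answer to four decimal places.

Put m_i = S'' at the i-th knot. Here h = (2, 2, 2, 2) and Δ = (-3, -1, 6, -6), so the interior equations h_(i-1)·m_(i-1) + 2(h_(i-1)+h_i)·m_i + h_i·m_(i+1) = 6(Δ_i − Δ_(i-1)) read
  2·m_0 + 8·m_1 + 2·m_2 = 6(Δ_1 - Δ_0) = 12
  2·m_1 + 8·m_2 + 2·m_3 = 6(Δ_2 - Δ_1) = 42
  2·m_2 + 8·m_3 + 2·m_4 = 6(Δ_3 - Δ_2) = -72
Natural end conditions: m_0 = m_4 = 0.
Solving: m_0 = 0, m_1 = -15/28, m_2 = 57/7, m_3 = -309/28, m_4 = 0.

-0.5357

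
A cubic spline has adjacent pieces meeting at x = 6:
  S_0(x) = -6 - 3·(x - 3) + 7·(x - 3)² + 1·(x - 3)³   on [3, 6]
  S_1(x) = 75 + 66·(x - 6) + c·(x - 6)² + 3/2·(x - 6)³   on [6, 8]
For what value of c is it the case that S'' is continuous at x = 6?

S_0''(x) = 14 + 6·(x - 3), so S_0''(6) = 32. On the right, S_1''(6) = 2c, so c = 16.

16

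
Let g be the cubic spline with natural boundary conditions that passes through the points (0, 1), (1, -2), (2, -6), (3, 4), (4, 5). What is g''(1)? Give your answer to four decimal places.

-8.5714

Let M_i = g''(x_i). Step sizes h_i = 1, 1, 1, 1; slopes of the chords Δ_i = (y_(i+1) - y_i)/h_i = -3, -4, 10, 1.
  1·M_0 + 4·M_1 + 1·M_2 = 6(Δ_1 - Δ_0) = -6
  1·M_1 + 4·M_2 + 1·M_3 = 6(Δ_2 - Δ_1) = 84
  1·M_2 + 4·M_3 + 1·M_4 = 6(Δ_3 - Δ_2) = -54
Natural end conditions: M_0 = M_4 = 0.
Hence M_0 = 0, M_1 = -60/7, M_2 = 198/7, M_3 = -144/7, M_4 = 0.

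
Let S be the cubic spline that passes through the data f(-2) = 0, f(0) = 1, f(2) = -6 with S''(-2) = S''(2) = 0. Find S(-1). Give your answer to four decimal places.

Let M_i = S''(x_i). Step sizes h_i = 2, 2; slopes of the chords Δ_i = (y_(i+1) - y_i)/h_i = 1/2, -7/2.
  2·M_0 + 8·M_1 + 2·M_2 = 6(Δ_1 - Δ_0) = -24
Natural end conditions: M_0 = M_2 = 0.
Solving the tridiagonal system: M_0 = 0, M_1 = -3, M_2 = 0.
On [-2, 0], S(t) = 0 + 3/2·(t + 2) + 0·(t + 2)² - 1/4·(t + 2)³.
With (t + 2) = 1: S(-1) = 5/4.

1.2500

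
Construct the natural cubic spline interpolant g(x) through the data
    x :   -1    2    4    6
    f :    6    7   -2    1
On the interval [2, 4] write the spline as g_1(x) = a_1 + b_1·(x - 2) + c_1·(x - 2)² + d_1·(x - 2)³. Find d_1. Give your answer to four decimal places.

Let m_i = g''(x_i). Step sizes h_i = 3, 2, 2; slopes of the chords Δ_i = (y_(i+1) - y_i)/h_i = 1/3, -9/2, 3/2.
  3·m_0 + 10·m_1 + 2·m_2 = 6(Δ_1 - Δ_0) = -29
  2·m_1 + 8·m_2 + 2·m_3 = 6(Δ_2 - Δ_1) = 36
Natural end conditions: m_0 = m_3 = 0.
Hence m_0 = 0, m_1 = -4, m_2 = 11/2, m_3 = 0.
On [2, 4], with g_1(x) = a_1 + b_1·(x - 2) + c_1·(x - 2)² + d_1·(x - 2)³: c_1 = m_1/2 = -2, d_1 = (m_2 - m_1)/(6h_1) = 19/24, b_1 = Δ_1 - h_1(2m_1 + m_2)/6 = -11/3.

0.7917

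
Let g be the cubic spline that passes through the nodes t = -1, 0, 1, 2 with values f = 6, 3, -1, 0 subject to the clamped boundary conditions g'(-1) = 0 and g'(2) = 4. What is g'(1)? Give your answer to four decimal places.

-2.0667

With M_i denoting the second derivative at x_i, h_i = 1, 1, 1, and Δ_i = (y_(i+1) − y_i)/h_i = -3, -4, 1:
  1·M_0 + 4·M_1 + 1·M_2 = 6(Δ_1 - Δ_0) = -6
  1·M_1 + 4·M_2 + 1·M_3 = 6(Δ_2 - Δ_1) = 30
Clamped end conditions give two more equations: 2h_0·M_0 + h_0·M_1 = 6(Δ_0 - g'(-1)) = -18 and h_2·M_2 + 2h_2·M_3 = 6(g'(2) - Δ_2) = 18.
Solving: M_0 = -128/15, M_1 = -14/15, M_2 = 94/15, M_3 = 88/15.
On [1, 2], g'(t) = b_2 + 2c_2·(t - 1) + 3d_2·(t - 1)² with b_2 = Δ_2 - h_2(2M_2 + M_3)/6 = -31/15, c_2 = M_2/2 = 47/15, d_2 = (M_3 - M_2)/(6h_2) = -1/15. So g'(1) = -31/15.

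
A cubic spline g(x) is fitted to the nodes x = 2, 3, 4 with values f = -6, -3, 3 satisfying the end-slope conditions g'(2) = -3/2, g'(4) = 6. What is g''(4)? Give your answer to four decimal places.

Let M_i = g''(x_i). Step sizes h_i = 1, 1; slopes of the chords Δ_i = (y_(i+1) - y_i)/h_i = 3, 6.
  1·M_0 + 4·M_1 + 1·M_2 = 6(Δ_1 - Δ_0) = 18
Clamped end conditions give two more equations: 2h_0·M_0 + h_0·M_1 = 6(Δ_0 - g'(2)) = 27 and h_1·M_1 + 2h_1·M_2 = 6(g'(4) - Δ_1) = 0.
Solving the tridiagonal system: M_0 = 51/4, M_1 = 3/2, M_2 = -3/4.

-0.7500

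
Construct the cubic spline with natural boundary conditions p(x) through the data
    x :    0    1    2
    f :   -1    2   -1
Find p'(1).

0

Let M_i = p''(x_i). Step sizes h_i = 1, 1; slopes of the chords Δ_i = (y_(i+1) - y_i)/h_i = 3, -3.
  1·M_0 + 4·M_1 + 1·M_2 = 6(Δ_1 - Δ_0) = -36
Natural end conditions: M_0 = M_2 = 0.
Hence M_0 = 0, M_1 = -9, M_2 = 0.
On [1, 2], p'(x) = b_1 + 2c_1·(x - 1) + 3d_1·(x - 1)² with b_1 = Δ_1 - h_1(2M_1 + M_2)/6 = 0, c_1 = M_1/2 = -9/2, d_1 = (M_2 - M_1)/(6h_1) = 3/2. So p'(1) = 0.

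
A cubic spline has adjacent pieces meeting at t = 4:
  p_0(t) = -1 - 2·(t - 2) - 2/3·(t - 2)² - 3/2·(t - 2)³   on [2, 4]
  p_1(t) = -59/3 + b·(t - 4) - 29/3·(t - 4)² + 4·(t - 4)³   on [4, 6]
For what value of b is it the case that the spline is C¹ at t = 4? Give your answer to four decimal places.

p_0'(t) = -2 - 4/3·(t - 2) - 9/2·(t - 2)², so p_0'(4) = -68/3. On the right, p_1'(4) = b, so b = -68/3.

-22.6667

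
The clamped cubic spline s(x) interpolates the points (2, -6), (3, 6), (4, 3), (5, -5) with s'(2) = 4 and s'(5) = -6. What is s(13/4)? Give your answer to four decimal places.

7.0563

Put m_i = s'' at the i-th knot. Here h = (1, 1, 1) and Δ = (12, -3, -8), so the interior equations h_(i-1)·m_(i-1) + 2(h_(i-1)+h_i)·m_i + h_i·m_(i+1) = 6(Δ_i − Δ_(i-1)) read
  1·m_0 + 4·m_1 + 1·m_2 = 6(Δ_1 - Δ_0) = -90
  1·m_1 + 4·m_2 + 1·m_3 = 6(Δ_2 - Δ_1) = -30
Clamped end conditions give two more equations: 2h_0·m_0 + h_0·m_1 = 6(Δ_0 - s'(2)) = 48 and h_2·m_2 + 2h_2·m_3 = 6(s'(5) - Δ_2) = 12.
Solving: m_0 = 602/15, m_1 = -484/15, m_2 = -16/15, m_3 = 98/15.
On [3, 4], s(x) = 6 + 119/15·(x - 3) - 242/15·(x - 3)² + 26/5·(x - 3)³.
With (x - 3) = 1/4: s(13/4) = 1129/160.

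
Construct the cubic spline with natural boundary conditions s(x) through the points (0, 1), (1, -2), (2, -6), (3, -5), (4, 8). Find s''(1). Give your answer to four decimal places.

-2.4643

Let M_i = s''(x_i). Step sizes h_i = 1, 1, 1, 1; slopes of the chords Δ_i = (y_(i+1) - y_i)/h_i = -3, -4, 1, 13.
  1·M_0 + 4·M_1 + 1·M_2 = 6(Δ_1 - Δ_0) = -6
  1·M_1 + 4·M_2 + 1·M_3 = 6(Δ_2 - Δ_1) = 30
  1·M_2 + 4·M_3 + 1·M_4 = 6(Δ_3 - Δ_2) = 72
Natural end conditions: M_0 = M_4 = 0.
Hence M_0 = 0, M_1 = -69/28, M_2 = 27/7, M_3 = 477/28, M_4 = 0.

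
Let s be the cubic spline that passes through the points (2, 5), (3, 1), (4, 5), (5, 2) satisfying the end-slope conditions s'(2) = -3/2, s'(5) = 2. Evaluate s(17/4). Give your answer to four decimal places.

With m_i denoting the second derivative at x_i, h_i = 1, 1, 1, and Δ_i = (y_(i+1) − y_i)/h_i = -4, 4, -3:
  1·m_0 + 4·m_1 + 1·m_2 = 6(Δ_1 - Δ_0) = 48
  1·m_1 + 4·m_2 + 1·m_3 = 6(Δ_2 - Δ_1) = -42
Clamped end conditions give two more equations: 2h_0·m_0 + h_0·m_1 = 6(Δ_0 - s'(2)) = -15 and h_2·m_2 + 2h_2·m_3 = 6(s'(5) - Δ_2) = 30.
Hence m_0 = -56/3, m_1 = 67/3, m_2 = -68/3, m_3 = 79/3.
On [4, 5], s(x) = 5 + 1/6·(x - 4) - 34/3·(x - 4)² + 49/6·(x - 4)³.
With (x - 4) = 1/4: s(17/4) = 571/128.

4.4609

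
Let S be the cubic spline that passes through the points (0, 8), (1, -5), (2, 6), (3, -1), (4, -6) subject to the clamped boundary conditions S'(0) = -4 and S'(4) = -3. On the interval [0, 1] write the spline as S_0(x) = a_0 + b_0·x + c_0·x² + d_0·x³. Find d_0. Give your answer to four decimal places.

20.0179

Write M_i for S''(x_i). With h_i = 1, 1, 1, 1 and divided differences Δ_i = -13, 11, -7, -5, the continuity of S' gives the tridiagonal system
  1·M_0 + 4·M_1 + 1·M_2 = 6(Δ_1 - Δ_0) = 144
  1·M_1 + 4·M_2 + 1·M_3 = 6(Δ_2 - Δ_1) = -108
  1·M_2 + 4·M_3 + 1·M_4 = 6(Δ_3 - Δ_2) = 12
Clamped end conditions give two more equations: 2h_0·M_0 + h_0·M_1 = 6(Δ_0 - S'(0)) = -54 and h_3·M_3 + 2h_3·M_4 = 6(S'(4) - Δ_3) = 12.
Solving: M_0 = -1625/28, M_1 = 869/14, M_2 = -185/4, M_3 = 209/14, M_4 = -41/28.
On [0, 1], with S_0(x) = a_0 + b_0·x + c_0·x² + d_0·x³: c_0 = M_0/2 = -1625/56, d_0 = (M_1 - M_0)/(6h_0) = 1121/56, b_0 = Δ_0 - h_0(2M_0 + M_1)/6 = -4.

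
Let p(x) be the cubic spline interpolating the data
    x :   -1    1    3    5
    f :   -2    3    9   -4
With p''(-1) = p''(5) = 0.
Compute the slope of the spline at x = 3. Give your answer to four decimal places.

Put M_i = p'' at the i-th knot. Here h = (2, 2, 2) and Δ = (5/2, 3, -13/2), so the interior equations h_(i-1)·M_(i-1) + 2(h_(i-1)+h_i)·M_i + h_i·M_(i+1) = 6(Δ_i − Δ_(i-1)) read
  2·M_0 + 8·M_1 + 2·M_2 = 6(Δ_1 - Δ_0) = 3
  2·M_1 + 8·M_2 + 2·M_3 = 6(Δ_2 - Δ_1) = -57
Natural end conditions: M_0 = M_3 = 0.
Solving the tridiagonal system: M_0 = 0, M_1 = 23/10, M_2 = -77/10, M_3 = 0.
On [3, 5], p'(x) = b_2 + 2c_2·(x - 3) + 3d_2·(x - 3)² with b_2 = Δ_2 - h_2(2M_2 + M_3)/6 = -41/30, c_2 = M_2/2 = -77/20, d_2 = (M_3 - M_2)/(6h_2) = 77/120. So p'(3) = -41/30.

-1.3667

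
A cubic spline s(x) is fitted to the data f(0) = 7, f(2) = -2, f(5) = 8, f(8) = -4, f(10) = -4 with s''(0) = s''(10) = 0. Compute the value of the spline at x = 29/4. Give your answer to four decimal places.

-0.8759

Let M_i = s''(x_i). Step sizes h_i = 2, 3, 3, 2; slopes of the chords Δ_i = (y_(i+1) - y_i)/h_i = -9/2, 10/3, -4, 0.
  2·M_0 + 10·M_1 + 3·M_2 = 6(Δ_1 - Δ_0) = 47
  3·M_1 + 12·M_2 + 3·M_3 = 6(Δ_2 - Δ_1) = -44
  3·M_2 + 10·M_3 + 2·M_4 = 6(Δ_3 - Δ_2) = 24
Natural end conditions: M_0 = M_4 = 0.
Solving the tridiagonal system: M_0 = 0, M_1 = 2251/340, M_2 = -653/102, M_3 = 1469/340, M_4 = 0.
On [5, 8], s(x) = 8 + 29/120·(x - 5) - 653/204·(x - 5)² + 10937/18360·(x - 5)³.
With (x - 5) = 9/4: s(29/4) = -38117/43520.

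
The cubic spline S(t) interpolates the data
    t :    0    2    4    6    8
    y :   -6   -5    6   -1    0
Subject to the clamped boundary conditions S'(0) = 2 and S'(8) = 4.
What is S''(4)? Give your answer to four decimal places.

-9.8750

Put m_i = S'' at the i-th knot. Here h = (2, 2, 2, 2) and Δ = (1/2, 11/2, -7/2, 1/2), so the interior equations h_(i-1)·m_(i-1) + 2(h_(i-1)+h_i)·m_i + h_i·m_(i+1) = 6(Δ_i − Δ_(i-1)) read
  2·m_0 + 8·m_1 + 2·m_2 = 6(Δ_1 - Δ_0) = 30
  2·m_1 + 8·m_2 + 2·m_3 = 6(Δ_2 - Δ_1) = -54
  2·m_2 + 8·m_3 + 2·m_4 = 6(Δ_3 - Δ_2) = 24
Clamped end conditions give two more equations: 2h_0·m_0 + h_0·m_1 = 6(Δ_0 - S'(0)) = -9 and h_3·m_3 + 2h_3·m_4 = 6(S'(8) - Δ_3) = 21.
Solving: m_0 = -49/8, m_1 = 31/4, m_2 = -79/8, m_3 = 19/4, m_4 = 23/8.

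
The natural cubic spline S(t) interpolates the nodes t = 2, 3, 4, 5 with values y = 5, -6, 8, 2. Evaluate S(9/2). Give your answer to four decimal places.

Let M_i = S''(x_i). Step sizes h_i = 1, 1, 1; slopes of the chords Δ_i = (y_(i+1) - y_i)/h_i = -11, 14, -6.
  1·M_0 + 4·M_1 + 1·M_2 = 6(Δ_1 - Δ_0) = 150
  1·M_1 + 4·M_2 + 1·M_3 = 6(Δ_2 - Δ_1) = -120
Natural end conditions: M_0 = M_3 = 0.
Forward elimination and back-substitution give M_0 = 0, M_1 = 48, M_2 = -42, M_3 = 0.
On [4, 5], S(t) = 8 + 8·(t - 4) - 21·(t - 4)² + 7·(t - 4)³.
With (t - 4) = 1/2: S(9/2) = 61/8.

7.6250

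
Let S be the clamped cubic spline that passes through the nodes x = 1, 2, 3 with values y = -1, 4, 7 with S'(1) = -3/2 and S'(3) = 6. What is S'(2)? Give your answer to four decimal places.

With M_i denoting the second derivative at x_i, h_i = 1, 1, and Δ_i = (y_(i+1) − y_i)/h_i = 5, 3:
  1·M_0 + 4·M_1 + 1·M_2 = 6(Δ_1 - Δ_0) = -12
Clamped end conditions give two more equations: 2h_0·M_0 + h_0·M_1 = 6(Δ_0 - S'(1)) = 39 and h_1·M_1 + 2h_1·M_2 = 6(S'(3) - Δ_1) = 18.
Solving: M_0 = 105/4, M_1 = -27/2, M_2 = 63/4.
On [2, 3], S'(x) = b_1 + 2c_1·(x - 2) + 3d_1·(x - 2)² with b_1 = Δ_1 - h_1(2M_1 + M_2)/6 = 39/8, c_1 = M_1/2 = -27/4, d_1 = (M_2 - M_1)/(6h_1) = 39/8. So S'(2) = 39/8.

4.8750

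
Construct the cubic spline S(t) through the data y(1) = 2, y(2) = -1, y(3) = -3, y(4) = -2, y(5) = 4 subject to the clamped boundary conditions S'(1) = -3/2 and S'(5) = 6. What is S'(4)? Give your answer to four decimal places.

3.9911

Put M_i = S'' at the i-th knot. Here h = (1, 1, 1, 1) and Δ = (-3, -2, 1, 6), so the interior equations h_(i-1)·M_(i-1) + 2(h_(i-1)+h_i)·M_i + h_i·M_(i+1) = 6(Δ_i − Δ_(i-1)) read
  1·M_0 + 4·M_1 + 1·M_2 = 6(Δ_1 - Δ_0) = 6
  1·M_1 + 4·M_2 + 1·M_3 = 6(Δ_2 - Δ_1) = 18
  1·M_2 + 4·M_3 + 1·M_4 = 6(Δ_3 - Δ_2) = 30
Clamped end conditions give two more equations: 2h_0·M_0 + h_0·M_1 = 6(Δ_0 - S'(1)) = -9 and h_3·M_3 + 2h_3·M_4 = 6(S'(5) - Δ_3) = 0.
Solving: M_0 = -321/56, M_1 = 69/28, M_2 = 15/8, M_3 = 225/28, M_4 = -225/56.
On [4, 5], S'(t) = b_3 + 2c_3·(t - 4) + 3d_3·(t - 4)² with b_3 = Δ_3 - h_3(2M_3 + M_4)/6 = 447/112, c_3 = M_3/2 = 225/56, d_3 = (M_4 - M_3)/(6h_3) = -225/112. So S'(4) = 447/112.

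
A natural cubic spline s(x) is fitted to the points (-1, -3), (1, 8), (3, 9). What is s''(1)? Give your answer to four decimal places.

-3.7500

Let M_i = s''(x_i). Step sizes h_i = 2, 2; slopes of the chords Δ_i = (y_(i+1) - y_i)/h_i = 11/2, 1/2.
  2·M_0 + 8·M_1 + 2·M_2 = 6(Δ_1 - Δ_0) = -30
Natural end conditions: M_0 = M_2 = 0.
Forward elimination and back-substitution give M_0 = 0, M_1 = -15/4, M_2 = 0.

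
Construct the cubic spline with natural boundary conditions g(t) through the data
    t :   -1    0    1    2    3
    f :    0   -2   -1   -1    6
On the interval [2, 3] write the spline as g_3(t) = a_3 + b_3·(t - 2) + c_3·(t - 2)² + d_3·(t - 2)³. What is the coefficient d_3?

Put M_i = g'' at the i-th knot. Here h = (1, 1, 1, 1) and Δ = (-2, 1, 0, 7), so the interior equations h_(i-1)·M_(i-1) + 2(h_(i-1)+h_i)·M_i + h_i·M_(i+1) = 6(Δ_i − Δ_(i-1)) read
  1·M_0 + 4·M_1 + 1·M_2 = 6(Δ_1 - Δ_0) = 18
  1·M_1 + 4·M_2 + 1·M_3 = 6(Δ_2 - Δ_1) = -6
  1·M_2 + 4·M_3 + 1·M_4 = 6(Δ_3 - Δ_2) = 42
Natural end conditions: M_0 = M_4 = 0.
Solving the tridiagonal system: M_0 = 0, M_1 = 6, M_2 = -6, M_3 = 12, M_4 = 0.
On [2, 3], with g_3(t) = a_3 + b_3·(t - 2) + c_3·(t - 2)² + d_3·(t - 2)³: c_3 = M_3/2 = 6, d_3 = (M_4 - M_3)/(6h_3) = -2, b_3 = Δ_3 - h_3(2M_3 + M_4)/6 = 3.

-2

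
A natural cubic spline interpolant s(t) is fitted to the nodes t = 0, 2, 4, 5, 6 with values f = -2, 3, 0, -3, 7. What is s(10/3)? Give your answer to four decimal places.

2.4392

Write M_i for s''(x_i). With h_i = 2, 2, 1, 1 and divided differences Δ_i = 5/2, -3/2, -3, 10, the continuity of s' gives the tridiagonal system
  2·M_0 + 8·M_1 + 2·M_2 = 6(Δ_1 - Δ_0) = -24
  2·M_1 + 6·M_2 + 1·M_3 = 6(Δ_2 - Δ_1) = -9
  1·M_2 + 4·M_3 + 1·M_4 = 6(Δ_3 - Δ_2) = 78
Natural end conditions: M_0 = M_4 = 0.
Solving: M_0 = 0, M_1 = -27/14, M_2 = -30/7, M_3 = 144/7, M_4 = 0.
On [2, 4], s(t) = 3 + 17/14·(t - 2) - 27/28·(t - 2)² - 11/56·(t - 2)³.
With (t - 2) = 4/3: s(10/3) = 461/189.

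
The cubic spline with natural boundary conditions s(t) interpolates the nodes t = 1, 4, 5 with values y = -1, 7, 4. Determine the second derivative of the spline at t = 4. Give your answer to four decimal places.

Let M_i = s''(x_i). Step sizes h_i = 3, 1; slopes of the chords Δ_i = (y_(i+1) - y_i)/h_i = 8/3, -3.
  3·M_0 + 8·M_1 + 1·M_2 = 6(Δ_1 - Δ_0) = -34
Natural end conditions: M_0 = M_2 = 0.
Solving the tridiagonal system: M_0 = 0, M_1 = -17/4, M_2 = 0.

-4.2500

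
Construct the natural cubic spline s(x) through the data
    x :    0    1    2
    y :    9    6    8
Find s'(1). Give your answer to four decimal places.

Put m_i = s'' at the i-th knot. Here h = (1, 1) and Δ = (-3, 2), so the interior equations h_(i-1)·m_(i-1) + 2(h_(i-1)+h_i)·m_i + h_i·m_(i+1) = 6(Δ_i − Δ_(i-1)) read
  1·m_0 + 4·m_1 + 1·m_2 = 6(Δ_1 - Δ_0) = 30
Natural end conditions: m_0 = m_2 = 0.
Solving the tridiagonal system: m_0 = 0, m_1 = 15/2, m_2 = 0.
On [1, 2], s'(x) = b_1 + 2c_1·(x - 1) + 3d_1·(x - 1)² with b_1 = Δ_1 - h_1(2m_1 + m_2)/6 = -1/2, c_1 = m_1/2 = 15/4, d_1 = (m_2 - m_1)/(6h_1) = -5/4. So s'(1) = -1/2.

-0.5000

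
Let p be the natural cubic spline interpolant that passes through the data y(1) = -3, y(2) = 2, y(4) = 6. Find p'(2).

4

Write M_i for p''(x_i). With h_i = 1, 2 and divided differences Δ_i = 5, 2, the continuity of p' gives the tridiagonal system
  1·M_0 + 6·M_1 + 2·M_2 = 6(Δ_1 - Δ_0) = -18
Natural end conditions: M_0 = M_2 = 0.
Forward elimination and back-substitution give M_0 = 0, M_1 = -3, M_2 = 0.
On [2, 4], p'(t) = b_1 + 2c_1·(t - 2) + 3d_1·(t - 2)² with b_1 = Δ_1 - h_1(2M_1 + M_2)/6 = 4, c_1 = M_1/2 = -3/2, d_1 = (M_2 - M_1)/(6h_1) = 1/4. So p'(2) = 4.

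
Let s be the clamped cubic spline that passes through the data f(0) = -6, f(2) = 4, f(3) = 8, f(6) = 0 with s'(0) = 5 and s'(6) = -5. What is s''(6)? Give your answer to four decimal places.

With M_i denoting the second derivative at x_i, h_i = 2, 1, 3, and Δ_i = (y_(i+1) − y_i)/h_i = 5, 4, -8/3:
  2·M_0 + 6·M_1 + 1·M_2 = 6(Δ_1 - Δ_0) = -6
  1·M_1 + 8·M_2 + 3·M_3 = 6(Δ_2 - Δ_1) = -40
Clamped end conditions give two more equations: 2h_0·M_0 + h_0·M_1 = 6(Δ_0 - s'(0)) = 0 and h_2·M_2 + 2h_2·M_3 = 6(s'(6) - Δ_2) = -14.
Solving the tridiagonal system: M_0 = 2/21, M_1 = -4/21, M_2 = -106/21, M_3 = 4/21.

0.1905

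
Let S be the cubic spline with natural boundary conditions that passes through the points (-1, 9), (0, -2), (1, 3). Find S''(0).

With σ_i denoting the second derivative at x_i, h_i = 1, 1, and Δ_i = (y_(i+1) − y_i)/h_i = -11, 5:
  1·σ_0 + 4·σ_1 + 1·σ_2 = 6(Δ_1 - Δ_0) = 96
Natural end conditions: σ_0 = σ_2 = 0.
Solving the tridiagonal system: σ_0 = 0, σ_1 = 24, σ_2 = 0.

24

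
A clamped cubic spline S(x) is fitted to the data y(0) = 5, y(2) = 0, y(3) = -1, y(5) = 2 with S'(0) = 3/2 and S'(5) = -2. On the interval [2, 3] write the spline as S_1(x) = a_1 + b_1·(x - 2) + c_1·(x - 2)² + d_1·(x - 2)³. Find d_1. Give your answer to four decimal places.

0.1875

Put M_i = S'' at the i-th knot. Here h = (2, 1, 2) and Δ = (-5/2, -1, 3/2), so the interior equations h_(i-1)·M_(i-1) + 2(h_(i-1)+h_i)·M_i + h_i·M_(i+1) = 6(Δ_i − Δ_(i-1)) read
  2·M_0 + 6·M_1 + 1·M_2 = 6(Δ_1 - Δ_0) = 9
  1·M_1 + 6·M_2 + 2·M_3 = 6(Δ_2 - Δ_1) = 15
Clamped end conditions give two more equations: 2h_0·M_0 + h_0·M_1 = 6(Δ_0 - S'(0)) = -24 and h_2·M_2 + 2h_2·M_3 = 6(S'(5) - Δ_2) = -21.
Solving the tridiagonal system: M_0 = -245/32, M_1 = 53/16, M_2 = 71/16, M_3 = -239/32.
On [2, 3], with S_1(x) = a_1 + b_1·(x - 2) + c_1·(x - 2)² + d_1·(x - 2)³: c_1 = M_1/2 = 53/32, d_1 = (M_2 - M_1)/(6h_1) = 3/16, b_1 = Δ_1 - h_1(2M_1 + M_2)/6 = -91/32.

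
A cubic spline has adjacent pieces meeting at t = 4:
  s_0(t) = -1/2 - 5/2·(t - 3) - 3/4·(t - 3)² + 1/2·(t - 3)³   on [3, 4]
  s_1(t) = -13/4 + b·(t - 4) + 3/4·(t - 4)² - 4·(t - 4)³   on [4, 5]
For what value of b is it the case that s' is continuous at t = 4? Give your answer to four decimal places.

-2.5000

s_0'(t) = -5/2 - 3/2·(t - 3) + 3/2·(t - 3)², so s_0'(4) = -5/2. On the right, s_1'(4) = b, so b = -5/2.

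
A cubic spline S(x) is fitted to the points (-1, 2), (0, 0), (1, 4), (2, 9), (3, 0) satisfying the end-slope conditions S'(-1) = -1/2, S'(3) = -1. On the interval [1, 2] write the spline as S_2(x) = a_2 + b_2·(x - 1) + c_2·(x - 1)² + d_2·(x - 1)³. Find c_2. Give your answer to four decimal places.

Write σ_i for S''(x_i). With h_i = 1, 1, 1, 1 and divided differences Δ_i = -2, 4, 5, -9, the continuity of S' gives the tridiagonal system
  1·σ_0 + 4·σ_1 + 1·σ_2 = 6(Δ_1 - Δ_0) = 36
  1·σ_1 + 4·σ_2 + 1·σ_3 = 6(Δ_2 - Δ_1) = 6
  1·σ_2 + 4·σ_3 + 1·σ_4 = 6(Δ_3 - Δ_2) = -84
Clamped end conditions give two more equations: 2h_0·σ_0 + h_0·σ_1 = 6(Δ_0 - S'(-1)) = -9 and h_3·σ_3 + 2h_3·σ_4 = 6(S'(3) - Δ_3) = 48.
Solving the tridiagonal system: σ_0 = -517/56, σ_1 = 265/28, σ_2 = 59/8, σ_3 = -923/28, σ_4 = 2267/56.
On [1, 2], with S_2(x) = a_2 + b_2·(x - 1) + c_2·(x - 1)² + d_2·(x - 1)³: c_2 = σ_2/2 = 59/16, d_2 = (σ_3 - σ_2)/(6h_2) = -753/112, b_2 = Δ_2 - h_2(2σ_2 + σ_3)/6 = 225/28.

3.6875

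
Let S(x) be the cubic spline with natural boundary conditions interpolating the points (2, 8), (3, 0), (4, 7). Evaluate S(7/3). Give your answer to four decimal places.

Put M_i = S'' at the i-th knot. Here h = (1, 1) and Δ = (-8, 7), so the interior equations h_(i-1)·M_(i-1) + 2(h_(i-1)+h_i)·M_i + h_i·M_(i+1) = 6(Δ_i − Δ_(i-1)) read
  1·M_0 + 4·M_1 + 1·M_2 = 6(Δ_1 - Δ_0) = 90
Natural end conditions: M_0 = M_2 = 0.
Hence M_0 = 0, M_1 = 45/2, M_2 = 0.
On [2, 3], S(x) = 8 - 47/4·(x - 2) + 0·(x - 2)² + 15/4·(x - 2)³.
With (x - 2) = 1/3: S(7/3) = 38/9.

4.2222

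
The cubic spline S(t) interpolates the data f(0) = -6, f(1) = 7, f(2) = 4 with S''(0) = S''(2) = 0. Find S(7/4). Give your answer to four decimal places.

5.6875

Write M_i for S''(x_i). With h_i = 1, 1 and divided differences Δ_i = 13, -3, the continuity of S' gives the tridiagonal system
  1·M_0 + 4·M_1 + 1·M_2 = 6(Δ_1 - Δ_0) = -96
Natural end conditions: M_0 = M_2 = 0.
Solving the tridiagonal system: M_0 = 0, M_1 = -24, M_2 = 0.
On [1, 2], S(t) = 7 + 5·(t - 1) - 12·(t - 1)² + 4·(t - 1)³.
With (t - 1) = 3/4: S(7/4) = 91/16.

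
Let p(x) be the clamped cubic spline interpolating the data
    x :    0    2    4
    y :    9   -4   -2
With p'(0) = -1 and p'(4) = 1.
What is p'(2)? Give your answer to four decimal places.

Write σ_i for p''(x_i). With h_i = 2, 2 and divided differences Δ_i = -13/2, 1, the continuity of p' gives the tridiagonal system
  2·σ_0 + 8·σ_1 + 2·σ_2 = 6(Δ_1 - Δ_0) = 45
Clamped end conditions give two more equations: 2h_0·σ_0 + h_0·σ_1 = 6(Δ_0 - p'(0)) = -33 and h_1·σ_1 + 2h_1·σ_2 = 6(p'(4) - Δ_1) = 0.
Forward elimination and back-substitution give σ_0 = -107/8, σ_1 = 41/4, σ_2 = -41/8.
On [2, 4], p'(x) = b_1 + 2c_1·(x - 2) + 3d_1·(x - 2)² with b_1 = Δ_1 - h_1(2σ_1 + σ_2)/6 = -33/8, c_1 = σ_1/2 = 41/8, d_1 = (σ_2 - σ_1)/(6h_1) = -41/32. So p'(2) = -33/8.

-4.1250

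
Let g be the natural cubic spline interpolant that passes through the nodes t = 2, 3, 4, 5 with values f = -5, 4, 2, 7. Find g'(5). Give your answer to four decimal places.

7.6000

Let M_i = g''(x_i). Step sizes h_i = 1, 1, 1; slopes of the chords Δ_i = (y_(i+1) - y_i)/h_i = 9, -2, 5.
  1·M_0 + 4·M_1 + 1·M_2 = 6(Δ_1 - Δ_0) = -66
  1·M_1 + 4·M_2 + 1·M_3 = 6(Δ_2 - Δ_1) = 42
Natural end conditions: M_0 = M_3 = 0.
Forward elimination and back-substitution give M_0 = 0, M_1 = -102/5, M_2 = 78/5, M_3 = 0.
On [4, 5], g'(t) = b_2 + 2c_2·(t - 4) + 3d_2·(t - 4)² with b_2 = Δ_2 - h_2(2M_2 + M_3)/6 = -1/5, c_2 = M_2/2 = 39/5, d_2 = (M_3 - M_2)/(6h_2) = -13/5. So g'(5) = 38/5.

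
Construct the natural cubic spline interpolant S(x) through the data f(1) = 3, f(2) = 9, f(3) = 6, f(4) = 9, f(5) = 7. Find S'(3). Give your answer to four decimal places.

-0.5000

With m_i denoting the second derivative at x_i, h_i = 1, 1, 1, 1, and Δ_i = (y_(i+1) − y_i)/h_i = 6, -3, 3, -2:
  1·m_0 + 4·m_1 + 1·m_2 = 6(Δ_1 - Δ_0) = -54
  1·m_1 + 4·m_2 + 1·m_3 = 6(Δ_2 - Δ_1) = 36
  1·m_2 + 4·m_3 + 1·m_4 = 6(Δ_3 - Δ_2) = -30
Natural end conditions: m_0 = m_4 = 0.
Forward elimination and back-substitution give m_0 = 0, m_1 = -123/7, m_2 = 114/7, m_3 = -81/7, m_4 = 0.
On [3, 4], S'(x) = b_2 + 2c_2·(x - 3) + 3d_2·(x - 3)² with b_2 = Δ_2 - h_2(2m_2 + m_3)/6 = -1/2, c_2 = m_2/2 = 57/7, d_2 = (m_3 - m_2)/(6h_2) = -65/14. So S'(3) = -1/2.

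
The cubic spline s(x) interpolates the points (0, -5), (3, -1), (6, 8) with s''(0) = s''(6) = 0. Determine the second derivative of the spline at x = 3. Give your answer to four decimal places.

Let M_i = s''(x_i). Step sizes h_i = 3, 3; slopes of the chords Δ_i = (y_(i+1) - y_i)/h_i = 4/3, 3.
  3·M_0 + 12·M_1 + 3·M_2 = 6(Δ_1 - Δ_0) = 10
Natural end conditions: M_0 = M_2 = 0.
Solving the tridiagonal system: M_0 = 0, M_1 = 5/6, M_2 = 0.

0.8333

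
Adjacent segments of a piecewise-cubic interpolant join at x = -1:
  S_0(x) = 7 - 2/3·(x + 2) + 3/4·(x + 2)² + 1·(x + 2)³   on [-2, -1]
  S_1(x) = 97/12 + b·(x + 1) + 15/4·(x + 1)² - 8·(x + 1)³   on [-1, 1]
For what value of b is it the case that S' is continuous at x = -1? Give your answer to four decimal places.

3.8333

S_0'(x) = -2/3 + 3/2·(x + 2) + 3·(x + 2)², so S_0'(-1) = 23/6. On the right, S_1'(-1) = b, so b = 23/6.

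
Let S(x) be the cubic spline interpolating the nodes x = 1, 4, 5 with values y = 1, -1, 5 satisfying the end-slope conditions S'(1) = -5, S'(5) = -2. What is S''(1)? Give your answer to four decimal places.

With M_i denoting the second derivative at x_i, h_i = 3, 1, and Δ_i = (y_(i+1) − y_i)/h_i = -2/3, 6:
  3·M_0 + 8·M_1 + 1·M_2 = 6(Δ_1 - Δ_0) = 40
Clamped end conditions give two more equations: 2h_0·M_0 + h_0·M_1 = 6(Δ_0 - S'(1)) = 26 and h_1·M_1 + 2h_1·M_2 = 6(S'(5) - Δ_1) = -48.
Solving the tridiagonal system: M_0 = 1/12, M_1 = 17/2, M_2 = -113/4.

0.0833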